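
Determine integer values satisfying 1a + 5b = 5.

Step 1: Check solvability.
gcd(1, 5) = 1
Since 1 divides 5, solutions exist.

Step 2: Apply extended Euclidean algorithm to find gcd.
We find integers such that 1*x0 + 5*y0 = 1

Step 3: Scale the particular solution.
Multiply by 5/1 = 5:
a = 5, b = 0

Step 4: Verify.
1*(5) + 5*(0) = 5 = 5 ✓

a = 5, b = 0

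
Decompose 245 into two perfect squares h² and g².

We need to find integers h, g > 0 such that h² + g² = 245.
Trying h = 7: g² = 245 - 7² = 245 - 49 = 196
g = 14
Check: 7² + 14² = 49 + 196 = 245 ✓

245 = 7² + 14²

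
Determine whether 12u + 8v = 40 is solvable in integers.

Step 1: Compute gcd(12, 8).
gcd(12, 8) = 4

Step 2: Check divisibility.
Does 4 divide 40? 40 = 4 x 10, so yes.

By the theorem on linear Diophantine equations, 12u + 8v = 40 has integer solutions if and only if gcd(12, 8) divides 40. Since 4 | 40, solutions exist.

Yes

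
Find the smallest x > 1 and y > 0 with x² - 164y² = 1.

We seek the smallest positive integers (x, y) with x² - 164y² = 1, i.e., x² = 164y² + 1.
Try successive y values:
y = 1: x² = 164·1² + 1 = 165, not a perfect square
y = 2: x² = 164·2² + 1 = 657, not a perfect square
y = 3: x² = 164·3² + 1 = 1477, not a perfect square
... continuing the search (or via continued fractions) ...
y = 160: x² = 164·160² + 1 = 4198401, x = 2049 ✓

Verify: 2049² - 164·160² = 4198401 - 4198400 = 1 ✓

x = 2049, y = 160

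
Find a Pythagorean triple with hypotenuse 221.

We need a² + b² = 221² = 48841.
Trying: 171² + 140² = 29241 + 19600 = 48841 ✓

(171, 140, 221)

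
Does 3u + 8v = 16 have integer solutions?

Step 1: Compute gcd(3, 8).
gcd(3, 8) = 1

Step 2: Check divisibility.
Does 1 divide 16? 16 = 1 x 16, so yes.

By the theorem on linear Diophantine equations, 3u + 8v = 16 has integer solutions if and only if gcd(3, 8) divides 16. Since 1 | 16, solutions exist.

Yes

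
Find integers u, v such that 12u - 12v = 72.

Step 1: Check solvability.
gcd(12, 12) = 12
Since 12 divides 72, solutions exist.

Step 2: Apply extended Euclidean algorithm to find gcd.
We find integers such that 12*x0 + 12*y0 = 12

Step 3: Scale the particular solution.
Multiply by 72/12 = 6:
u = 0, v = -6

Step 4: Verify.
12*(0) - 12*(-6) = 72 = 72 ✓

u = 0, v = -6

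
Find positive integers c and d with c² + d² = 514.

We need to find integers c, d > 0 such that c² + d² = 514.
Trying c = 15: d² = 514 - 15² = 514 - 225 = 289
d = 17
Check: 15² + 17² = 225 + 289 = 514 ✓

514 = 15² + 17²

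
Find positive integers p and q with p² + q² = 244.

We need to find integers p, q > 0 such that p² + q² = 244.
Trying p = 10: q² = 244 - 10² = 244 - 100 = 144
q = 12
Check: 10² + 12² = 100 + 144 = 244 ✓

244 = 10² + 12²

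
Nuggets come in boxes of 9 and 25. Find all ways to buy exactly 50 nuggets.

We need non-negative integers (x, y) with 9x + 25y = 50.
For each x in 0..5, check if 50 - 9x is a non-negative multiple of 25.
x = 0: 25y = 50, y = 2 ✓

(0 boxes of 9, 2 boxes of 25)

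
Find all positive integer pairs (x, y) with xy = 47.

The positive divisors of 47 are: 1, 47.
Each divisor d gives the pair (d, 47/d):
(1, 47), (47, 1)

(1, 47), (47, 1)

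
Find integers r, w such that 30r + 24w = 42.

Step 1: Check solvability.
gcd(30, 24) = 6
Since 6 divides 42, solutions exist.

Step 2: Apply extended Euclidean algorithm to find gcd.
We find integers such that 30*x0 + 24*y0 = 6

Step 3: Scale the particular solution.
Multiply by 42/6 = 7:
r = 7, w = -7

Step 4: Verify.
30*(7) + 24*(-7) = 42 = 42 ✓

r = 7, w = -7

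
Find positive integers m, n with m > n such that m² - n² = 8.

Factor: m² - n² = (m+n)(m-n) = 8.
We need two factors of 8 with the same parity.
Use m+n = 4 and m-n = 2 (product 4·2 = 8).
Adding: 2m = 6, so m = 3.
Subtracting: 2n = 2, so n = 1.
Check: 3² - 1² = 9 - 1 = 8 ✓

m = 3, n = 1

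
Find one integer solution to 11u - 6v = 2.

Step 1: Check solvability.
gcd(11, 6) = 1
Since 1 divides 2, solutions exist.

Step 2: Apply extended Euclidean algorithm to find gcd.
We find integers such that 11*x0 + 6*y0 = 1

Step 3: Scale the particular solution.
Multiply by 2/1 = 2:
u = -2, v = -4

Step 4: Verify.
11*(-2) - 6*(-4) = 2 = 2 ✓

u = -2, v = -4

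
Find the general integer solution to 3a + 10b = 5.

Step 1: Compute gcd(3, 10) = 1.
Since 1 divides 5, solutions exist.

Step 2: Find a particular solution using extended Euclidean algorithm.
We get a₀ = -15, b₀ = 5.
Check: 3*-15 + 10*5 = 5 = 5 ✓

Step 3: Write the general solution.
a = -15 + (10/1)t = -15 + 10t
b = 5 - (3/1)t = 5 - 3t
for any integer t.

a = -15 + 10t, b = 5 - 3t for integer t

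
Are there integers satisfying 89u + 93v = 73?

Step 1: Compute gcd(89, 93).
gcd(89, 93) = 1

Step 2: Check divisibility.
Does 1 divide 73? 73 = 1 x 73, so yes.

By the theorem on linear Diophantine equations, 89u + 93v = 73 has integer solutions if and only if gcd(89, 93) divides 73. Since 1 | 73, solutions exist.

Yes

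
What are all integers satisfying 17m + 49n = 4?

Step 1: Compute gcd(17, 49) = 1.
Since 1 divides 4, solutions exist.

Step 2: Find a particular solution using extended Euclidean algorithm.
We get m₀ = -92, n₀ = 32.
Check: 17*-92 + 49*32 = 4 = 4 ✓

Step 3: Write the general solution.
m = -92 + (49/1)t = -92 + 49t
n = 32 - (17/1)t = 32 - 17t
for any integer t.

m = -92 + 49t, n = 32 - 17t for integer t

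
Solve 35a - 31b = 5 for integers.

Step 1: Check solvability.
gcd(35, 31) = 1
Since 1 divides 5, solutions exist.

Step 2: Apply extended Euclidean algorithm to find gcd.
We find integers such that 35*x0 + 31*y0 = 1

Step 3: Scale the particular solution.
Multiply by 5/1 = 5:
a = 40, b = 45

Step 4: Verify.
35*(40) - 31*(45) = 5 = 5 ✓

a = 40, b = 45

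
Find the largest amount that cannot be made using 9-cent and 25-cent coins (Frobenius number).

For two coprime denominations a and b, the Frobenius number (largest value not representable as a non-negative combination) is ab - a - b.
Here gcd(9, 25) = 1, so they are coprime.
F(9, 25) = 9·25 - 9 - 25 = 225 - 34 = 191

191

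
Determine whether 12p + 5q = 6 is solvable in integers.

Step 1: Compute gcd(12, 5).
gcd(12, 5) = 1

Step 2: Check divisibility.
Does 1 divide 6? 6 = 1 x 6, so yes.

By the theorem on linear Diophantine equations, 12p + 5q = 6 has integer solutions if and only if gcd(12, 5) divides 6. Since 1 | 6, solutions exist.

Yes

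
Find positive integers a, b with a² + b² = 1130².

We need a² + b² = 1130² = 1276900.
Trying: 806² + 792² = 649636 + 627264 = 1276900 ✓

(806, 792, 1130)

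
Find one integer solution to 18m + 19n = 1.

Step 1: Check solvability.
gcd(18, 19) = 1
Since 1 divides 1, solutions exist.

Step 2: Apply extended Euclidean algorithm to find gcd.
We find integers such that 18*x0 + 19*y0 = 1

Step 3: Scale the particular solution.
Multiply by 1/1 = 1:
m = -1, n = 1

Step 4: Verify.
18*(-1) + 19*(1) = 1 = 1 ✓

m = -1, n = 1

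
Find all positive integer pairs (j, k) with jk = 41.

The positive divisors of 41 are: 1, 41.
Each divisor d gives the pair (d, 41/d):
(1, 41), (41, 1)

(1, 41), (41, 1)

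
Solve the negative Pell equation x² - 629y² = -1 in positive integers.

We need x² = 629y² - 1. Try successive y:
y = 1: x² = 629·1² - 1 = 628, not a perfect square
y = 2: x² = 629·2² - 1 = 2515, not a perfect square
y = 3: x² = 629·3² - 1 = 5660, not a perfect square
...
y = 313: x² = 629·313² - 1 = 61622500 = 7850² ✓
Check: 7850² - 629·313² = 61622500 - 61622501 = -1 ✓

x = 7850, y = 313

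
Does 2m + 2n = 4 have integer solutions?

Step 1: Compute gcd(2, 2).
gcd(2, 2) = 2

Step 2: Check divisibility.
Does 2 divide 4? 4 = 2 x 2, so yes.

By the theorem on linear Diophantine equations, 2m + 2n = 4 has integer solutions if and only if gcd(2, 2) divides 4. Since 2 | 4, solutions exist.

Yes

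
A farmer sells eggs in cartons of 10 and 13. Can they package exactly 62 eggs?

We need non-negative a, b with 10a + 13b = 62.
gcd(10, 13) = 1 divides 62.
Try a = 1: 13b = 62 - 10 = 52, so b = 4.
One way: 1 cartons of 10 and 4 cartons of 13.

Yes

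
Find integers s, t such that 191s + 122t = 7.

Step 1: Check solvability.
gcd(191, 122) = 1
Since 1 divides 7, solutions exist.

Step 2: Apply extended Euclidean algorithm to find gcd.
We find integers such that 191*x0 + 122*y0 = 1

Step 3: Scale the particular solution.
Multiply by 7/1 = 7:
s = 161, t = -252

Step 4: Verify.
191*(161) + 122*(-252) = 7 = 7 ✓

s = 161, t = -252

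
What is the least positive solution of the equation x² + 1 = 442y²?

We need x² = 442y² - 1. Try successive y:
y = 1: x² = 442·1² - 1 = 441 = 21² ✓
Check: 21² - 442·1² = 441 - 442 = -1 ✓

x = 21, y = 1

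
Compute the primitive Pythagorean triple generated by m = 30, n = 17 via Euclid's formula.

a = m² - n² = 900 - 289 = 611
b = 2mn = 2·30·17 = 1020
c = m² + n² = 900 + 289 = 1189
Verify: 611² + 1020² = 373321 + 1040400 = 1413721 = 1189² ✓

(611, 1020, 1189)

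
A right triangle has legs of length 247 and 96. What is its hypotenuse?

c² = a² + b² = 247² + 96² = 61009 + 9216 = 70225
c = 265

265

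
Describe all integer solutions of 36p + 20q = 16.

Step 1: Compute gcd(36, 20) = 4.
Since 4 divides 16, solutions exist.

Step 2: Find a particular solution using extended Euclidean algorithm.
We get p₀ = -4, q₀ = 8.
Check: 36*-4 + 20*8 = 16 = 16 ✓

Step 3: Write the general solution.
p = -4 + (20/4)t = -4 + 5t
q = 8 - (36/4)t = 8 - 9t
for any integer t.

p = -4 + 5t, q = 8 - 9t for integer t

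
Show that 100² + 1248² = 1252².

Compute a² + b²:
100² + 1248² = 10000 + 1557504 = 1567504
Compute c²:
1252² = 1567504
Since 1567504 = 1567504, it is a Pythagorean triple.

Yes, it is a Pythagorean triple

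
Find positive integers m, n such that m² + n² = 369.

Search for m with 369 - m² a perfect square.
m = 12: 369 - 12² = 369 - 144 = 225 = 15² ✓
So m = 12, n = 15.

m = 12, n = 15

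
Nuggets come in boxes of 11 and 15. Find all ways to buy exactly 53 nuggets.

We need non-negative integers (x, y) with 11x + 15y = 53.
For each x in 0..4, check if 53 - 11x is a non-negative multiple of 15.
No x yields an integer y ≥ 0.

No solution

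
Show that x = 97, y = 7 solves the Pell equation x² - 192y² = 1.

Compute x² = 97² = 9409
Compute 192y² = 192·7² = 192·49 = 9408
x² - 192y² = 9409 - 9408 = 1
Since this equals 1, (97, 7) is a solution.

Yes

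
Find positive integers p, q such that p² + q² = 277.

Search for p with 277 - p² a perfect square.
p = 9: 277 - 9² = 277 - 81 = 196 = 14² ✓
So p = 9, q = 14.

p = 9, q = 14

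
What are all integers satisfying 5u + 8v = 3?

Step 1: Compute gcd(5, 8) = 1.
Since 1 divides 3, solutions exist.

Step 2: Find a particular solution using extended Euclidean algorithm.
We get u₀ = -9, v₀ = 6.
Check: 5*-9 + 8*6 = 3 = 3 ✓

Step 3: Write the general solution.
u = -9 + (8/1)t = -9 + 8t
v = 6 - (5/1)t = 6 - 5t
for any integer t.

u = -9 + 8t, v = 6 - 5t for integer t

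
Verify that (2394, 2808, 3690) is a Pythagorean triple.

Compute a² + b² = 2394² + 2808² = 5731236 + 7884864 = 13616100
Compute c² = 3690² = 13616100
Since 13616100 = 13616100, confirmed.

Yes, it is a Pythagorean triple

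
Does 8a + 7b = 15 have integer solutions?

Step 1: Compute gcd(8, 7).
gcd(8, 7) = 1

Step 2: Check divisibility.
Does 1 divide 15? 15 = 1 x 15, so yes.

By the theorem on linear Diophantine equations, 8a + 7b = 15 has integer solutions if and only if gcd(8, 7) divides 15. Since 1 | 15, solutions exist.

Yes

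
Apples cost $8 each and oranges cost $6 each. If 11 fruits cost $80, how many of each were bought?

Let a = apples, o = oranges.
a + o = 11
8a + 6o = 80
Substitute o = 11 - a:
8a + 6(11 - a) = 80
(8 - 6)a = 80 - 66
2a = 14
a = 7, o = 11 - 7 = 4

Apples: 7, Oranges: 4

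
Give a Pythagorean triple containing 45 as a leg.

We need the other leg and hypotenuse such that 45² + x² = c².
Take x = 28, c = 53: 45² + 28² = 2025 + 784 = 2809 = 53² ✓
Triple: (45, 28, 53)

(45, 28, 53)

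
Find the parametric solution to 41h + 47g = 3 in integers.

Step 1: Compute gcd(41, 47) = 1.
Since 1 divides 3, solutions exist.

Step 2: Find a particular solution using extended Euclidean algorithm.
We get h₀ = -24, g₀ = 21.
Check: 41*-24 + 47*21 = 3 = 3 ✓

Step 3: Write the general solution.
h = -24 + (47/1)t = -24 + 47t
g = 21 - (41/1)t = 21 - 41t
for any integer t.

h = -24 + 47t, g = 21 - 41t for integer t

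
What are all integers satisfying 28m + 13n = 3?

Step 1: Compute gcd(28, 13) = 1.
Since 1 divides 3, solutions exist.

Step 2: Find a particular solution using extended Euclidean algorithm.
We get m₀ = -18, n₀ = 39.
Check: 28*-18 + 13*39 = 3 = 3 ✓

Step 3: Write the general solution.
m = -18 + (13/1)t = -18 + 13t
n = 39 - (28/1)t = 39 - 28t
for any integer t.

m = -18 + 13t, n = 39 - 28t for integer t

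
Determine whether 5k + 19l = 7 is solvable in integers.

Step 1: Compute gcd(5, 19).
gcd(5, 19) = 1

Step 2: Check divisibility.
Does 1 divide 7? 7 = 1 x 7, so yes.

By the theorem on linear Diophantine equations, 5k + 19l = 7 has integer solutions if and only if gcd(5, 19) divides 7. Since 1 | 7, solutions exist.

Yes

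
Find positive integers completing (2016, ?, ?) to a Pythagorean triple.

We need the other leg and hypotenuse such that 2016² + x² = c².
Take x = 2200, c = 2984: 2016² + 2200² = 4064256 + 4840000 = 8904256 = 2984² ✓
Triple: (2200, 2016, 2984)

(2200, 2016, 2984)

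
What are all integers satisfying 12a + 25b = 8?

Step 1: Compute gcd(12, 25) = 1.
Since 1 divides 8, solutions exist.

Step 2: Find a particular solution using extended Euclidean algorithm.
We get a₀ = -16, b₀ = 8.
Check: 12*-16 + 25*8 = 8 = 8 ✓

Step 3: Write the general solution.
a = -16 + (25/1)t = -16 + 25t
b = 8 - (12/1)t = 8 - 12t
for any integer t.

a = -16 + 25t, b = 8 - 12t for integer t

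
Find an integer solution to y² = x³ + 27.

Try small integer x values and check whether x³ + 27 is a perfect square.
x = -3: x³ + 27 = -3³ + 27 = -27 + 27 = 0
Is 0 a perfect square? 0² = 0 ✓
So (x, y) = (-3, 0) is a solution.

x = -3, y = 0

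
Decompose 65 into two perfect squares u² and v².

We need to find integers u, v > 0 such that u² + v² = 65.
Trying u = 1: v² = 65 - 1² = 65 - 1 = 64
v = 8
Check: 1² + 8² = 1 + 64 = 65 ✓

65 = 1² + 8²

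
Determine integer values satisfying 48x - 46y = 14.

Step 1: Check solvability.
gcd(48, 46) = 2
Since 2 divides 14, solutions exist.

Step 2: Apply extended Euclidean algorithm to find gcd.
We find integers such that 48*x0 + 46*y0 = 2

Step 3: Scale the particular solution.
Multiply by 14/2 = 7:
x = 7, y = 7

Step 4: Verify.
48*(7) - 46*(7) = 14 = 14 ✓

x = 7, y = 7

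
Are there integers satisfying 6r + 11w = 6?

Step 1: Compute gcd(6, 11).
gcd(6, 11) = 1

Step 2: Check divisibility.
Does 1 divide 6? 6 = 1 x 6, so yes.

By the theorem on linear Diophantine equations, 6r + 11w = 6 has integer solutions if and only if gcd(6, 11) divides 6. Since 1 | 6, solutions exist.

Yes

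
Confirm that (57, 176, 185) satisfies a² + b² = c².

Compute a² + b² = 57² + 176² = 3249 + 30976 = 34225
Compute c² = 185² = 34225
Since 34225 = 34225, confirmed.

Yes, it is a Pythagorean triple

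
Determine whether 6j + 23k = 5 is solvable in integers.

Step 1: Compute gcd(6, 23).
gcd(6, 23) = 1

Step 2: Check divisibility.
Does 1 divide 5? 5 = 1 x 5, so yes.

By the theorem on linear Diophantine equations, 6j + 23k = 5 has integer solutions if and only if gcd(6, 23) divides 5. Since 1 | 5, solutions exist.

Yes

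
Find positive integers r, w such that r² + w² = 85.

Search for r with 85 - r² a perfect square.
r = 2: 85 - 2² = 85 - 4 = 81 = 9² ✓
So r = 2, w = 9.

r = 2, w = 9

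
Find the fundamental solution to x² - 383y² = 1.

We seek the smallest positive integers (x, y) with x² - 383y² = 1, i.e., x² = 383y² + 1.
Try successive y values:
y = 1: x² = 383·1² + 1 = 384, not a perfect square
y = 2: x² = 383·2² + 1 = 1533, not a perfect square
y = 3: x² = 383·3² + 1 = 3448, not a perfect square
... continuing the search (or via continued fractions) ...
y = 959: x² = 383·959² + 1 = 352237824, x = 18768 ✓

Verify: 18768² - 383·959² = 352237824 - 352237823 = 1 ✓

x = 18768, y = 959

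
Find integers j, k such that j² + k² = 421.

We need to find integers j, k > 0 such that j² + k² = 421.
Trying j = 14: k² = 421 - 14² = 421 - 196 = 225
k = 15
Check: 14² + 15² = 196 + 225 = 421 ✓

421 = 14² + 15²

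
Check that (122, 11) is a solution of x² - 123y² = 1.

Compute x² = 122² = 14884
Compute 123y² = 123·11² = 123·121 = 14883
x² - 123y² = 14884 - 14883 = 1
Since this equals 1, (122, 11) is a solution.

Yes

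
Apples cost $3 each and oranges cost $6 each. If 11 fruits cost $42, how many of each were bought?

Let a = apples, o = oranges.
a + o = 11
3a + 6o = 42
Substitute o = 11 - a:
3a + 6(11 - a) = 42
(3 - 6)a = 42 - 66
-3a = -24
a = 8, o = 11 - 8 = 3

Apples: 8, Oranges: 3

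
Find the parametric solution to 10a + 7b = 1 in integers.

Step 1: Compute gcd(10, 7) = 1.
Since 1 divides 1, solutions exist.

Step 2: Find a particular solution using extended Euclidean algorithm.
We get a₀ = -2, b₀ = 3.
Check: 10*-2 + 7*3 = 1 = 1 ✓

Step 3: Write the general solution.
a = -2 + (7/1)t = -2 + 7t
b = 3 - (10/1)t = 3 - 10t
for any integer t.

a = -2 + 7t, b = 3 - 10t for integer t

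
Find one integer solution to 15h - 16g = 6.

Step 1: Check solvability.
gcd(15, 16) = 1
Since 1 divides 6, solutions exist.

Step 2: Apply extended Euclidean algorithm to find gcd.
We find integers such that 15*x0 + 16*y0 = 1

Step 3: Scale the particular solution.
Multiply by 6/1 = 6:
h = -6, g = -6

Step 4: Verify.
15*(-6) - 16*(-6) = 6 = 6 ✓

h = -6, g = -6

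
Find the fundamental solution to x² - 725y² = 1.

We seek the smallest positive integers (x, y) with x² - 725y² = 1, i.e., x² = 725y² + 1.
Try successive y values:
y = 1: x² = 725·1² + 1 = 726, not a perfect square
y = 2: x² = 725·2² + 1 = 2901, not a perfect square
y = 3: x² = 725·3² + 1 = 6526, not a perfect square
... continuing the search (or via continued fractions) ...
y = 364: x² = 725·364² + 1 = 96059601, x = 9801 ✓

Verify: 9801² - 725·364² = 96059601 - 96059600 = 1 ✓

x = 9801, y = 364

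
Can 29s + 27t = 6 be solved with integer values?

Step 1: Compute gcd(29, 27).
gcd(29, 27) = 1

Step 2: Check divisibility.
Does 1 divide 6? 6 = 1 x 6, so yes.

By the theorem on linear Diophantine equations, 29s + 27t = 6 has integer solutions if and only if gcd(29, 27) divides 6. Since 1 | 6, solutions exist.

Yes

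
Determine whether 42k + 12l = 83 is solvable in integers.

Step 1: Compute gcd(42, 12).
gcd(42, 12) = 6

Step 2: Check divisibility.
Does 6 divide 83? 83 = 6 x 13 + 5, so no.

By the theorem on linear Diophantine equations, 42k + 12l = 83 has integer solutions if and only if gcd(42, 12) divides 83. Since 6 does not divide 83, no solutions exist.

No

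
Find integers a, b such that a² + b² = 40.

We need to find integers a, b > 0 such that a² + b² = 40.
Trying a = 2: b² = 40 - 2² = 40 - 4 = 36
b = 6
Check: 2² + 6² = 4 + 36 = 40 ✓

40 = 2² + 6²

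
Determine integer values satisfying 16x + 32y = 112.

Step 1: Check solvability.
gcd(16, 32) = 16
Since 16 divides 112, solutions exist.

Step 2: Apply extended Euclidean algorithm to find gcd.
We find integers such that 16*x0 + 32*y0 = 16

Step 3: Scale the particular solution.
Multiply by 112/16 = 7:
x = 7, y = 0

Step 4: Verify.
16*(7) + 32*(0) = 112 = 112 ✓

x = 7, y = 0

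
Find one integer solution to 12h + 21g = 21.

Step 1: Check solvability.
gcd(12, 21) = 3
Since 3 divides 21, solutions exist.

Step 2: Apply extended Euclidean algorithm to find gcd.
We find integers such that 12*x0 + 21*y0 = 3

Step 3: Scale the particular solution.
Multiply by 21/3 = 7:
h = 14, g = -7

Step 4: Verify.
12*(14) + 21*(-7) = 21 = 21 ✓

h = 14, g = -7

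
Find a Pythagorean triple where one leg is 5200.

We need the other leg and hypotenuse such that 5200² + x² = c².
Take x = 1380, c = 5380: 5200² + 1380² = 27040000 + 1904400 = 28944400 = 5380² ✓
Triple: (1380, 5200, 5380)

(1380, 5200, 5380)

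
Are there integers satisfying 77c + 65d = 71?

Step 1: Compute gcd(77, 65).
gcd(77, 65) = 1

Step 2: Check divisibility.
Does 1 divide 71? 71 = 1 x 71, so yes.

By the theorem on linear Diophantine equations, 77c + 65d = 71 has integer solutions if and only if gcd(77, 65) divides 71. Since 1 | 71, solutions exist.

Yes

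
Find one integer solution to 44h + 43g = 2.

Step 1: Check solvability.
gcd(44, 43) = 1
Since 1 divides 2, solutions exist.

Step 2: Apply extended Euclidean algorithm to find gcd.
We find integers such that 44*x0 + 43*y0 = 1

Step 3: Scale the particular solution.
Multiply by 2/1 = 2:
h = 2, g = -2

Step 4: Verify.
44*(2) + 43*(-2) = 2 = 2 ✓

h = 2, g = -2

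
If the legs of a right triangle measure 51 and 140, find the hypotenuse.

c² = a² + b² = 51² + 140² = 2601 + 19600 = 22201
c = 149

149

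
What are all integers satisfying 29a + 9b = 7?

Step 1: Compute gcd(29, 9) = 1.
Since 1 divides 7, solutions exist.

Step 2: Find a particular solution using extended Euclidean algorithm.
We get a₀ = -28, b₀ = 91.
Check: 29*-28 + 9*91 = 7 = 7 ✓

Step 3: Write the general solution.
a = -28 + (9/1)t = -28 + 9t
b = 91 - (29/1)t = 91 - 29t
for any integer t.

a = -28 + 9t, b = 91 - 29t for integer t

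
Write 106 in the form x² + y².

We need to find integers x, y > 0 such that x² + y² = 106.
Trying x = 5: y² = 106 - 5² = 106 - 25 = 81
y = 9
Check: 5² + 9² = 25 + 81 = 106 ✓

106 = 5² + 9²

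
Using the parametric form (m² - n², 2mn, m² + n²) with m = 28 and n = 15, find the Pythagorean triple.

a = m² - n² = 28² - 15² = 784 - 225 = 559
b = 2mn = 2·28·15 = 840
c = m² + n² = 784 + 225 = 1009
Verify: 559² + 840² = 312481 + 705600 = 1018081 = 1009² ✓

(559, 840, 1009)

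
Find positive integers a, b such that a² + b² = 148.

Search for a with 148 - a² a perfect square.
a = 2: 148 - 2² = 148 - 4 = 144 = 12² ✓
So a = 2, b = 12.

a = 2, b = 12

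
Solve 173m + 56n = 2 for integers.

Step 1: Check solvability.
gcd(173, 56) = 1
Since 1 divides 2, solutions exist.

Step 2: Apply extended Euclidean algorithm to find gcd.
We find integers such that 173*x0 + 56*y0 = 1

Step 3: Scale the particular solution.
Multiply by 2/1 = 2:
m = -22, n = 68

Step 4: Verify.
173*(-22) + 56*(68) = 2 = 2 ✓

m = -22, n = 68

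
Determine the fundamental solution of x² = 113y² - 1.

We need x² = 113y² - 1. Try successive y:
y = 1: x² = 113·1² - 1 = 112, not a perfect square
y = 2: x² = 113·2² - 1 = 451, not a perfect square
y = 3: x² = 113·3² - 1 = 1016, not a perfect square
...
y = 73: x² = 113·73² - 1 = 602176 = 776² ✓
Check: 776² - 113·73² = 602176 - 602177 = -1 ✓

x = 776, y = 73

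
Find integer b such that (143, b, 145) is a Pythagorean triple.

b² = c² - a² = 145² - 143² = 21025 - 20449 = 576
b = sqrt(576) = 24

24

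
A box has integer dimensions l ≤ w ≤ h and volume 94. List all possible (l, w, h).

Iterate l from 1 to ⌊94^(1/3)⌋. For each l dividing 94, iterate w ≥ l with w dividing 94/l, and set h = 94/(l·w).
Triples found (2): (1×1×94), (1×2×47)

(1×1×94), (1×2×47)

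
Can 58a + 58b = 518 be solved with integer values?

Step 1: Compute gcd(58, 58).
gcd(58, 58) = 58

Step 2: Check divisibility.
Does 58 divide 518? 518 = 58 x 8 + 54, so no.

By the theorem on linear Diophantine equations, 58a + 58b = 518 has integer solutions if and only if gcd(58, 58) divides 518. Since 58 does not divide 518, no solutions exist.

No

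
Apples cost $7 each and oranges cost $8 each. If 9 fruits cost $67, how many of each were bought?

Let a = apples, o = oranges.
a + o = 9
7a + 8o = 67
Substitute o = 9 - a:
7a + 8(9 - a) = 67
(7 - 8)a = 67 - 72
-1a = -5
a = 5, o = 9 - 5 = 4

Apples: 5, Oranges: 4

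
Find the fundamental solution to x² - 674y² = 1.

We seek the smallest positive integers (x, y) with x² - 674y² = 1, i.e., x² = 674y² + 1.
Try successive y values:
y = 1: x² = 674·1² + 1 = 675, not a perfect square
y = 2: x² = 674·2² + 1 = 2697, not a perfect square
y = 3: x² = 674·3² + 1 = 6067, not a perfect square
... continuing the search (or via continued fractions) ...
y = 26: x² = 674·26² + 1 = 455625, x = 675 ✓

Verify: 675² - 674·26² = 455625 - 455624 = 1 ✓

x = 675, y = 26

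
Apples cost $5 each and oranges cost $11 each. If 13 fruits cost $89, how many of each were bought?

Let a = apples, o = oranges.
a + o = 13
5a + 11o = 89
Substitute o = 13 - a:
5a + 11(13 - a) = 89
(5 - 11)a = 89 - 143
-6a = -54
a = 9, o = 13 - 9 = 4

Apples: 9, Oranges: 4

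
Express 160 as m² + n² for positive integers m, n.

We need to find integers m, n > 0 such that m² + n² = 160.
Trying m = 4: n² = 160 - 4² = 160 - 16 = 144
n = 12
Check: 4² + 12² = 16 + 144 = 160 ✓

160 = 4² + 12²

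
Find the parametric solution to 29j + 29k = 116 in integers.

Step 1: Compute gcd(29, 29) = 29.
Since 29 divides 116, solutions exist.

Step 2: Find a particular solution using extended Euclidean algorithm.
We get j₀ = 0, k₀ = 4.
Check: 29*0 + 29*4 = 116 = 116 ✓

Step 3: Write the general solution.
j = 0 + (29/29)t = 0 + 1t
k = 4 - (29/29)t = 4 - 1t
for any integer t.

j = 0 + 1t, k = 4 - 1t for integer t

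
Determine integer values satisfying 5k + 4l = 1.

Step 1: Check solvability.
gcd(5, 4) = 1
Since 1 divides 1, solutions exist.

Step 2: Apply extended Euclidean algorithm to find gcd.
We find integers such that 5*x0 + 4*y0 = 1

Step 3: Scale the particular solution.
Multiply by 1/1 = 1:
k = 1, l = -1

Step 4: Verify.
5*(1) + 4*(-1) = 1 = 1 ✓

k = 1, l = -1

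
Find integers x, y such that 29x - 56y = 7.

Step 1: Check solvability.
gcd(29, 56) = 1
Since 1 divides 7, solutions exist.

Step 2: Apply extended Euclidean algorithm to find gcd.
We find integers such that 29*x0 + 56*y0 = 1

Step 3: Scale the particular solution.
Multiply by 7/1 = 7:
x = -189, y = -98

Step 4: Verify.
29*(-189) - 56*(-98) = 7 = 7 ✓

x = -189, y = -98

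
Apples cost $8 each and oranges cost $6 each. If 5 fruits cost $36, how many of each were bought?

Let a = apples, o = oranges.
a + o = 5
8a + 6o = 36
Substitute o = 5 - a:
8a + 6(5 - a) = 36
(8 - 6)a = 36 - 30
2a = 6
a = 3, o = 5 - 3 = 2

Apples: 3, Oranges: 2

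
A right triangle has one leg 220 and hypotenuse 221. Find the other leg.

a² = c² - b² = 48841 - 48400 = 441
a = 21

21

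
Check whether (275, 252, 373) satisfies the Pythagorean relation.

Compute a² + b²:
275² + 252² = 75625 + 63504 = 139129
Compute c²:
373² = 139129
Since 139129 = 139129, it is a Pythagorean triple.

Yes, it is a Pythagorean triple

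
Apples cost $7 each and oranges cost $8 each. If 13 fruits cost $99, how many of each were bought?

Let a = apples, o = oranges.
a + o = 13
7a + 8o = 99
Substitute o = 13 - a:
7a + 8(13 - a) = 99
(7 - 8)a = 99 - 104
-1a = -5
a = 5, o = 13 - 5 = 8

Apples: 5, Oranges: 8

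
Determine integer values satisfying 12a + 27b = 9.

Step 1: Check solvability.
gcd(12, 27) = 3
Since 3 divides 9, solutions exist.

Step 2: Apply extended Euclidean algorithm to find gcd.
We find integers such that 12*x0 + 27*y0 = 3

Step 3: Scale the particular solution.
Multiply by 9/3 = 3:
a = -6, b = 3

Step 4: Verify.
12*(-6) + 27*(3) = 9 = 9 ✓

a = -6, b = 3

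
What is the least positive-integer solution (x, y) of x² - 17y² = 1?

We seek the smallest positive integers (x, y) with x² - 17y² = 1, i.e., x² = 17y² + 1.
Try successive y values:
y = 1: x² = 17·1² + 1 = 18, not a perfect square
y = 2: x² = 17·2² + 1 = 69, not a perfect square
y = 3: x² = 17·3² + 1 = 154, not a perfect square
... continuing the search (or via continued fractions) ...
y = 8: x² = 17·8² + 1 = 1089, x = 33 ✓

Verify: 33² - 17·8² = 1089 - 1088 = 1 ✓

x = 33, y = 8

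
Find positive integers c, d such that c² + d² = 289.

Search for c with 289 - c² a perfect square.
c = 8: 289 - 8² = 289 - 64 = 225 = 15² ✓
So c = 8, d = 15.

c = 8, d = 15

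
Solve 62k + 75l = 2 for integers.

Step 1: Check solvability.
gcd(62, 75) = 1
Since 1 divides 2, solutions exist.

Step 2: Apply extended Euclidean algorithm to find gcd.
We find integers such that 62*x0 + 75*y0 = 1

Step 3: Scale the particular solution.
Multiply by 2/1 = 2:
k = 46, l = -38

Step 4: Verify.
62*(46) + 75*(-38) = 2 = 2 ✓

k = 46, l = -38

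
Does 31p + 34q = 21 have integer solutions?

Step 1: Compute gcd(31, 34).
gcd(31, 34) = 1

Step 2: Check divisibility.
Does 1 divide 21? 21 = 1 x 21, so yes.

By the theorem on linear Diophantine equations, 31p + 34q = 21 has integer solutions if and only if gcd(31, 34) divides 21. Since 1 | 21, solutions exist.

Yes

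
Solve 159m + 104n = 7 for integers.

Step 1: Check solvability.
gcd(159, 104) = 1
Since 1 divides 7, solutions exist.

Step 2: Apply extended Euclidean algorithm to find gcd.
We find integers such that 159*x0 + 104*y0 = 1

Step 3: Scale the particular solution.
Multiply by 7/1 = 7:
m = -119, n = 182

Step 4: Verify.
159*(-119) + 104*(182) = 7 = 7 ✓

m = -119, n = 182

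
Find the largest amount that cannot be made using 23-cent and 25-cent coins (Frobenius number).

For two coprime denominations a and b, the Frobenius number (largest value not representable as a non-negative combination) is ab - a - b.
Here gcd(23, 25) = 1, so they are coprime.
F(23, 25) = 23·25 - 23 - 25 = 575 - 48 = 527

527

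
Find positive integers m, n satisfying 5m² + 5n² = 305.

Try small values of m and check whether (305 - 5m²)/5 is a perfect square.
m = 5: 5·5² = 125, so 5n² = 305 - 125 = 180, giving n² = 36, n = 6.
Check: 5·5² + 5·6² = 125 + 180 = 305 ✓

m = 5, n = 6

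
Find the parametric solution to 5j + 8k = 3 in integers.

Step 1: Compute gcd(5, 8) = 1.
Since 1 divides 3, solutions exist.

Step 2: Find a particular solution using extended Euclidean algorithm.
We get j₀ = -9, k₀ = 6.
Check: 5*-9 + 8*6 = 3 = 3 ✓

Step 3: Write the general solution.
j = -9 + (8/1)t = -9 + 8t
k = 6 - (5/1)t = 6 - 5t
for any integer t.

j = -9 + 8t, k = 6 - 5t for integer t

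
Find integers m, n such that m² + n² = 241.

We need to find integers m, n > 0 such that m² + n² = 241.
Trying m = 4: n² = 241 - 4² = 241 - 16 = 225
n = 15
Check: 4² + 15² = 16 + 225 = 241 ✓

241 = 4² + 15²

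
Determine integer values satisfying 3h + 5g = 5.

Step 1: Check solvability.
gcd(3, 5) = 1
Since 1 divides 5, solutions exist.

Step 2: Apply extended Euclidean algorithm to find gcd.
We find integers such that 3*x0 + 5*y0 = 1

Step 3: Scale the particular solution.
Multiply by 5/1 = 5:
h = 10, g = -5

Step 4: Verify.
3*(10) + 5*(-5) = 5 = 5 ✓

h = 10, g = -5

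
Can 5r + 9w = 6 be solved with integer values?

Step 1: Compute gcd(5, 9).
gcd(5, 9) = 1

Step 2: Check divisibility.
Does 1 divide 6? 6 = 1 x 6, so yes.

By the theorem on linear Diophantine equations, 5r + 9w = 6 has integer solutions if and only if gcd(5, 9) divides 6. Since 1 | 6, solutions exist.

Yes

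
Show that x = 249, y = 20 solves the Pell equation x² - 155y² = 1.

Compute x² = 249² = 62001
Compute 155y² = 155·20² = 155·400 = 62000
x² - 155y² = 62001 - 62000 = 1
Since this equals 1, (249, 20) is a solution.

Yes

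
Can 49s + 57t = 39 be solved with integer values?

Step 1: Compute gcd(49, 57).
gcd(49, 57) = 1

Step 2: Check divisibility.
Does 1 divide 39? 39 = 1 x 39, so yes.

By the theorem on linear Diophantine equations, 49s + 57t = 39 has integer solutions if and only if gcd(49, 57) divides 39. Since 1 | 39, solutions exist.

Yes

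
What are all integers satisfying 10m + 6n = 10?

Step 1: Compute gcd(10, 6) = 2.
Since 2 divides 10, solutions exist.

Step 2: Find a particular solution using extended Euclidean algorithm.
We get m₀ = -5, n₀ = 10.
Check: 10*-5 + 6*10 = 10 = 10 ✓

Step 3: Write the general solution.
m = -5 + (6/2)t = -5 + 3t
n = 10 - (10/2)t = 10 - 5t
for any integer t.

m = -5 + 3t, n = 10 - 5t for integer t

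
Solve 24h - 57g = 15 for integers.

Step 1: Check solvability.
gcd(24, 57) = 3
Since 3 divides 15, solutions exist.

Step 2: Apply extended Euclidean algorithm to find gcd.
We find integers such that 24*x0 + 57*y0 = 3

Step 3: Scale the particular solution.
Multiply by 15/3 = 5:
h = -35, g = -15

Step 4: Verify.
24*(-35) - 57*(-15) = 15 = 15 ✓

h = -35, g = -15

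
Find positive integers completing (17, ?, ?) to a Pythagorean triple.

We need the other leg and hypotenuse such that 17² + x² = c².
Take x = 144, c = 145: 17² + 144² = 289 + 20736 = 21025 = 145² ✓
Triple: (17, 144, 145)

(17, 144, 145)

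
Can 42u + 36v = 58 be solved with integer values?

Step 1: Compute gcd(42, 36).
gcd(42, 36) = 6

Step 2: Check divisibility.
Does 6 divide 58? 58 = 6 x 9 + 4, so no.

By the theorem on linear Diophantine equations, 42u + 36v = 58 has integer solutions if and only if gcd(42, 36) divides 58. Since 6 does not divide 58, no solutions exist.

No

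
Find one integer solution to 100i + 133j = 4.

Step 1: Check solvability.
gcd(100, 133) = 1
Since 1 divides 4, solutions exist.

Step 2: Apply extended Euclidean algorithm to find gcd.
We find integers such that 100*x0 + 133*y0 = 1

Step 3: Scale the particular solution.
Multiply by 4/1 = 4:
i = 16, j = -12

Step 4: Verify.
100*(16) + 133*(-12) = 4 = 4 ✓

i = 16, j = -12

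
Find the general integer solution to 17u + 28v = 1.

Step 1: Compute gcd(17, 28) = 1.
Since 1 divides 1, solutions exist.

Step 2: Find a particular solution using extended Euclidean algorithm.
We get u₀ = 5, v₀ = -3.
Check: 17*5 + 28*-3 = 1 = 1 ✓

Step 3: Write the general solution.
u = 5 + (28/1)t = 5 + 28t
v = -3 - (17/1)t = -3 - 17t
for any integer t.

u = 5 + 28t, v = -3 - 17t for integer t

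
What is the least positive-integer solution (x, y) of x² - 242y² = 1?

We seek the smallest positive integers (x, y) with x² - 242y² = 1, i.e., x² = 242y² + 1.
Try successive y values:
y = 1: x² = 242·1² + 1 = 243, not a perfect square
y = 2: x² = 242·2² + 1 = 969, not a perfect square
y = 3: x² = 242·3² + 1 = 2179, not a perfect square
... continuing the search (or via continued fractions) ...
y = 1260: x² = 242·1260² + 1 = 384199201, x = 19601 ✓

Verify: 19601² - 242·1260² = 384199201 - 384199200 = 1 ✓

x = 19601, y = 1260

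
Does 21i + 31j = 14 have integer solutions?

Step 1: Compute gcd(21, 31).
gcd(21, 31) = 1

Step 2: Check divisibility.
Does 1 divide 14? 14 = 1 x 14, so yes.

By the theorem on linear Diophantine equations, 21i + 31j = 14 has integer solutions if and only if gcd(21, 31) divides 14. Since 1 | 14, solutions exist.

Yes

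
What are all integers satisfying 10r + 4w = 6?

Step 1: Compute gcd(10, 4) = 2.
Since 2 divides 6, solutions exist.

Step 2: Find a particular solution using extended Euclidean algorithm.
We get r₀ = 3, w₀ = -6.
Check: 10*3 + 4*-6 = 6 = 6 ✓

Step 3: Write the general solution.
r = 3 + (4/2)t = 3 + 2t
w = -6 - (10/2)t = -6 - 5t
for any integer t.

r = 3 + 2t, w = -6 - 5t for integer t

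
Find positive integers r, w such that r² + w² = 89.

Search for r with 89 - r² a perfect square.
r = 5: 89 - 5² = 89 - 25 = 64 = 8² ✓
So r = 5, w = 8.

r = 5, w = 8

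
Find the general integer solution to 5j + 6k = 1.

Step 1: Compute gcd(5, 6) = 1.
Since 1 divides 1, solutions exist.

Step 2: Find a particular solution using extended Euclidean algorithm.
We get j₀ = -1, k₀ = 1.
Check: 5*-1 + 6*1 = 1 = 1 ✓

Step 3: Write the general solution.
j = -1 + (6/1)t = -1 + 6t
k = 1 - (5/1)t = 1 - 5t
for any integer t.

j = -1 + 6t, k = 1 - 5t for integer t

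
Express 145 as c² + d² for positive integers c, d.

We need to find integers c, d > 0 such that c² + d² = 145.
Trying c = 1: d² = 145 - 1² = 145 - 1 = 144
d = 12
Check: 1² + 12² = 1 + 144 = 145 ✓

145 = 1² + 12²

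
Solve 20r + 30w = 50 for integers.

Step 1: Check solvability.
gcd(20, 30) = 10
Since 10 divides 50, solutions exist.

Step 2: Apply extended Euclidean algorithm to find gcd.
We find integers such that 20*x0 + 30*y0 = 10

Step 3: Scale the particular solution.
Multiply by 50/10 = 5:
r = -5, w = 5

Step 4: Verify.
20*(-5) + 30*(5) = 50 = 50 ✓

r = -5, w = 5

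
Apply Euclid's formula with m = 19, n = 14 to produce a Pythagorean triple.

a = m² - n² = 19² - 14² = 361 - 196 = 165
b = 2mn = 2·19·14 = 532
c = m² + n² = 361 + 196 = 557
Verify: 165² + 532² = 27225 + 283024 = 310249 = 557² ✓

(165, 532, 557)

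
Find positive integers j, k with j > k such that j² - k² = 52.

Factor: j² - k² = (j+k)(j-k) = 52.
We need two factors of 52 with the same parity.
Use j+k = 26 and j-k = 2 (product 26·2 = 52).
Adding: 2j = 28, so j = 14.
Subtracting: 2k = 24, so k = 12.
Check: 14² - 12² = 196 - 144 = 52 ✓

j = 14, k = 12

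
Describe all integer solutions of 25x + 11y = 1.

Step 1: Compute gcd(25, 11) = 1.
Since 1 divides 1, solutions exist.

Step 2: Find a particular solution using extended Euclidean algorithm.
We get x₀ = 4, y₀ = -9.
Check: 25*4 + 11*-9 = 1 = 1 ✓

Step 3: Write the general solution.
x = 4 + (11/1)t = 4 + 11t
y = -9 - (25/1)t = -9 - 25t
for any integer t.

x = 4 + 11t, y = -9 - 25t for integer t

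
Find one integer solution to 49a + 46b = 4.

Step 1: Check solvability.
gcd(49, 46) = 1
Since 1 divides 4, solutions exist.

Step 2: Apply extended Euclidean algorithm to find gcd.
We find integers such that 49*x0 + 46*y0 = 1

Step 3: Scale the particular solution.
Multiply by 4/1 = 4:
a = -60, b = 64

Step 4: Verify.
49*(-60) + 46*(64) = 4 = 4 ✓

a = -60, b = 64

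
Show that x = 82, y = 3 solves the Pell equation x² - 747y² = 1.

Compute x² = 82² = 6724
Compute 747y² = 747·3² = 747·9 = 6723
x² - 747y² = 6724 - 6723 = 1
Since this equals 1, (82, 3) is a solution.

Yes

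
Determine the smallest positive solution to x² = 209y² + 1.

We seek the smallest positive integers (x, y) with x² - 209y² = 1, i.e., x² = 209y² + 1.
Try successive y values:
y = 1: x² = 209·1² + 1 = 210, not a perfect square
y = 2: x² = 209·2² + 1 = 837, not a perfect square
y = 3: x² = 209·3² + 1 = 1882, not a perfect square
... continuing the search (or via continued fractions) ...
y = 3220: x² = 209·3220² + 1 = 2166995601, x = 46551 ✓

Verify: 46551² - 209·3220² = 2166995601 - 2166995600 = 1 ✓

x = 46551, y = 3220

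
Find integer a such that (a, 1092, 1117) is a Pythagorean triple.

a² = c² - b² = 1117² - 1092² = 1247689 - 1192464 = 55225
a = sqrt(55225) = 235

235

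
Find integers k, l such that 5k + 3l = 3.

Step 1: Check solvability.
gcd(5, 3) = 1
Since 1 divides 3, solutions exist.

Step 2: Apply extended Euclidean algorithm to find gcd.
We find integers such that 5*x0 + 3*y0 = 1

Step 3: Scale the particular solution.
Multiply by 3/1 = 3:
k = -3, l = 6

Step 4: Verify.
5*(-3) + 3*(6) = 3 = 3 ✓

k = -3, l = 6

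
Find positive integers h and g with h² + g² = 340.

We need to find integers h, g > 0 such that h² + g² = 340.
Trying h = 4: g² = 340 - 4² = 340 - 16 = 324
g = 18
Check: 4² + 18² = 16 + 324 = 340 ✓

340 = 4² + 18²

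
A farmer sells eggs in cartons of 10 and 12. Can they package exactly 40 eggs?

We need non-negative a, b with 10a + 12b = 40.
gcd(10, 12) = 2 divides 40.
Try a = 4: 12b = 40 - 40 = 0, so b = 0.
One way: 4 cartons of 10 and 0 cartons of 12.

Yes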